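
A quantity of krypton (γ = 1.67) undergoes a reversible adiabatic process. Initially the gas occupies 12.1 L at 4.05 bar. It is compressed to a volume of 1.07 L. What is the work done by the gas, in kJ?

P₂ = P₁(V₁/V₂)^γ = 4.05×(12.1/1.07)^(1.67) = 232.6 bar.
For a reversible adiabat, W_by_gas = (P₁V₁ − P₂V₂)/(γ−1).
W_by = (405000×0.0121 − 2.326×10^7×0.00107) / (0.67) = -29830 J.

W ≈ -29.8 kJ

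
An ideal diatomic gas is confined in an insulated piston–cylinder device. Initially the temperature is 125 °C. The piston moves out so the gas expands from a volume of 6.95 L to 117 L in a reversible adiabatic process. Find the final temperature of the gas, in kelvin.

T₂ ≈ 129 K

Adiabatic: T₁V₁^(γ−1) = T₂V₂^(γ−1) ⇒ T₂ = T₁ (V₁/V₂)^(γ−1).
For a diatomic ideal gas γ = 7/5, so γ−1 = 2/5.
T₁ = 125 °C = 398.1 K.
T₂ = 398.1 × (6.95/117)^(2/5) = 128.7 K.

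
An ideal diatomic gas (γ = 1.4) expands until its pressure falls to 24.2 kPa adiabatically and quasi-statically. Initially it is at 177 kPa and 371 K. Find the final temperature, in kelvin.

T₂ ≈ 210 K

Along an adiabat T P^((1−γ)/γ) is constant, so T₂ = T₁ (P₂/P₁)^((γ−1)/γ).
T₂ = 371 × (24.2/177)^(0.286) = 210.1 K.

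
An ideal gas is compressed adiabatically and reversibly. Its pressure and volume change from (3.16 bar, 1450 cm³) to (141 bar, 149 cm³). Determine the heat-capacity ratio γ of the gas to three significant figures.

γ ≈ 1.67

PV^γ = const ⇒ γ = ln(P₂/P₁) / ln(V₁/V₂).
γ = ln(141/3.16) / ln(1450/149) = 1.669.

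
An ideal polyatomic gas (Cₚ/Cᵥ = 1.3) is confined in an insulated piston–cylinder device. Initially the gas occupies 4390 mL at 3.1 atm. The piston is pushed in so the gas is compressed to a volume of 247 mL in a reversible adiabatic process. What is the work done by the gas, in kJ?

P₂ = P₁(V₁/V₂)^γ = 3.1×(4390/247)^(1.3) = 130.6 atm.
For a reversible adiabat, W_by_gas = (P₁V₁ − P₂V₂)/(γ−1).
W_by = (314100×0.00439 − 1.324×10^7×0.000247) / (0.3) = -6302 J.

W ≈ -6.30 kJ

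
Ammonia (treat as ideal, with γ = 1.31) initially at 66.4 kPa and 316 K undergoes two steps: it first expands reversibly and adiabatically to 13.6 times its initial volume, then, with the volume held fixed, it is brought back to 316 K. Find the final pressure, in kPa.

Adiabatic step (PV^γ = const): P₂ = 66.4×(1/13.6)^(1.31) = 2.174 kPa; T₂ = 316×(1/13.6)^(0.31) = 140.7 K.
Isochoric: P₃ = P₂(T₃/T₂) = 2.174 × (316/140.7) = 4.882 kPa.

P₃ ≈ 4.88 kPa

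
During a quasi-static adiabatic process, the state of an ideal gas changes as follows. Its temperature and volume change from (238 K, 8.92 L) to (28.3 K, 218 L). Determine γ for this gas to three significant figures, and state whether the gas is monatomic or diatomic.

γ ≈ 1.67; monatomic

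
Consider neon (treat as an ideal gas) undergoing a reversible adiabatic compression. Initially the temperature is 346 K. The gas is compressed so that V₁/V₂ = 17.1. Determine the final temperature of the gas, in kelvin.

T₂ ≈ 2300 K

For a reversible adiabat TV^(γ−1) is constant, so T₂ = T₁ (V₁/V₂)^(γ−1).
For a monatomic ideal gas γ = 5/3, so γ−1 = 2/3.
T₂ = 346 × 17.1^(2/3) = 2297 K.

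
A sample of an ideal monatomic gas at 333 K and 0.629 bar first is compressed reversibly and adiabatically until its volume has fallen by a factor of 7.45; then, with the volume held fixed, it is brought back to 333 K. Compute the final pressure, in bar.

P₃ ≈ 4.69 bar

For a monatomic ideal gas γ = 5/3.
Adiabatic step (PV^γ = const): P₂ = 0.629×7.45^(5/3) = 17.87 bar; T₂ = 333×7.45^(2/3) = 1270 K.
Isochoric: P₃ = P₂(T₃/T₂) = 17.87 × (333/1270) = 4.686 bar.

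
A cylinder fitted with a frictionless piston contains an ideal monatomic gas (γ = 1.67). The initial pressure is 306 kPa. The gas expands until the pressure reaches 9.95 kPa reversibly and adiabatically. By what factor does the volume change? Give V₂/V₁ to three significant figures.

V₂/V₁ ≈ 7.78

From PV^γ = const, V₂/V₁ = (P₁/P₂)^(1/γ).
V₂/V₁ = (306/9.95)^(0.599) = 7.78.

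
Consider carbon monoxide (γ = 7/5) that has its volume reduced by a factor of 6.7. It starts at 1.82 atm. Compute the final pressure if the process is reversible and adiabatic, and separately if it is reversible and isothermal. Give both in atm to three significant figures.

adiabatic: 26.1 atm; isothermal: 12.2 atm

Isothermal: P₂ = P₁(V₁/V₂) = 1.82×6.7 = 12.19 atm.
Adiabatic: P₂ = P₁(V₁/V₂)^γ = 1.82×6.7^(7/5) = 26.1 atm.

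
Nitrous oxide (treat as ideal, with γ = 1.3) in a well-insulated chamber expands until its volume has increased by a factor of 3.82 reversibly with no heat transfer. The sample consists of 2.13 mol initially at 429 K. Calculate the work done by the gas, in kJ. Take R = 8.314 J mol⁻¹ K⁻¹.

Adiabatic: T₁V₁^(γ−1) = T₂V₂^(γ−1) ⇒ T₂ = T₁ (V₁/V₂)^(γ−1).
T₂ = 429 × (1/3.82)^(0.3) = 287 K.
Q = 0, so ΔU = W_on_gas = nCᵥΔT with Cᵥ = R/(γ−1) = 27.71 J/(mol·K).
ΔU = 2.13 × 27.71 × (287 − 429) = -8384 J.
Work done by the gas = −ΔU = 8384 J.

W ≈ 8.38 kJ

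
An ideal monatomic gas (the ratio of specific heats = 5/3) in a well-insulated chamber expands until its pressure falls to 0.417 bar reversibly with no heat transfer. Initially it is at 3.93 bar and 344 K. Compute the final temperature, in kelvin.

T₂ ≈ 140 K

Adiabatic: T₂/T₁ = (P₂/P₁)^((γ−1)/γ).
T₂ = 344 × (0.417/3.93)^(2/5) = 140.2 K.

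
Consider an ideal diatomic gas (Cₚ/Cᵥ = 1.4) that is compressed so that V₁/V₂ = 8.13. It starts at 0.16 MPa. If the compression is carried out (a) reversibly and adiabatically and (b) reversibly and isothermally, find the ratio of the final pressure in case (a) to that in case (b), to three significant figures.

Isothermal: P_b = P₁(V₁/V₂) = 0.16×8.13.
Adiabatic: P_a = P₁(V₁/V₂)^γ = 0.16×8.13^(1.4).
P_a/P_b = (V₁/V₂)^(γ−1) = 8.13^(0.4) = 2.312.

P_adiabatic / P_isothermal ≈ 2.31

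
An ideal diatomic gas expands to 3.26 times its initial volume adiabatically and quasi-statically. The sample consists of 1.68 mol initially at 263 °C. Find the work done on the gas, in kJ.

For a reversible adiabat TV^(γ−1) is constant, so T₂ = T₁ (V₁/V₂)^(γ−1).
γ = 7/5 for a diatomic ideal gas, so γ−1 = 2/5.
T₁ = 263 °C = 536.1 K.
T₂ = 536.1 × (1/3.26)^(2/5) = 334.2 K.
Q = 0, so ΔU = W_on_gas = nCᵥΔT with Cᵥ = R/(γ−1) = 20.79 J/(mol·K).
ΔU = 1.68 × 20.79 × (334.2 − 536.1) = -7052 J.

W ≈ -7.05 kJ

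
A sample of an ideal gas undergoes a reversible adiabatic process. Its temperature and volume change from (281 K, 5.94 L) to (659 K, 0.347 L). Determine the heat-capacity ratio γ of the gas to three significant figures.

TV^(γ−1) = const ⇒ γ − 1 = ln(T₂/T₁) / ln(V₁/V₂).
γ = 1 + ln(659/281) / ln(5.94/0.347) = 1.3.

γ ≈ 1.30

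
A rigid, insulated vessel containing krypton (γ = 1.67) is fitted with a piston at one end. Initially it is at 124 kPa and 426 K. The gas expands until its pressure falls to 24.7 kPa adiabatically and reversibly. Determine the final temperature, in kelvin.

T₂ ≈ 223 K

Along an adiabat T P^((1−γ)/γ) is constant, so T₂ = T₁ (P₂/P₁)^((γ−1)/γ).
T₂ = 426 × (24.7/124)^(0.401) = 223 K.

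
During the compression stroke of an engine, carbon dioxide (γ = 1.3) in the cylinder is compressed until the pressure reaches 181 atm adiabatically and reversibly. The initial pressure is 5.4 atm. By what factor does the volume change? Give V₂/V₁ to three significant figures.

V₂/V₁ ≈ 0.0671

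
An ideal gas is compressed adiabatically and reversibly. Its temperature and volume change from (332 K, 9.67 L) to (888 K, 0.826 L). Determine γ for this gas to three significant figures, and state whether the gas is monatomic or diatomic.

γ ≈ 1.40; diatomic

TV^(γ−1) = const ⇒ γ − 1 = ln(T₂/T₁) / ln(V₁/V₂).
γ = 1 + ln(888/332) / ln(9.67/0.826) = 1.4.
γ ≈ 1.40 is close to 7/5, so the gas is diatomic.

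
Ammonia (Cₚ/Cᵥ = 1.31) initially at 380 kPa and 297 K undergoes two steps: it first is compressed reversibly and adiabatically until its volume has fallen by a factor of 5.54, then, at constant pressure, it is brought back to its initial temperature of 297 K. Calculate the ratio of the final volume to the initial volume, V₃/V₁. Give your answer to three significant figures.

Adiabatic step: V₂/V₁ = 0.1805; T₂ = T₁·5.54^(0.31) = 504.9 K.
Isobaric step: V₃/V₂ = T₃/T₂ = 297/504.9.
V₃/V₁ = (V₂/V₁)(V₃/V₂) = 0.1805 × (297/504.9) = 0.1062.

V₃/V₁ ≈ 0.106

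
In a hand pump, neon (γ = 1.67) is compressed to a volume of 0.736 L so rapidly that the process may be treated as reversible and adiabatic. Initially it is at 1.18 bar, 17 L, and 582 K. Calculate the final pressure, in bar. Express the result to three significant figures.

P₂ ≈ 223 bar

Adiabatic: P₁V₁^γ = P₂V₂^γ ⇒ P₂ = P₁ (V₁/V₂)^γ.
P₂ = 1.18 × (17/0.736)^(1.67) = 223.4 bar.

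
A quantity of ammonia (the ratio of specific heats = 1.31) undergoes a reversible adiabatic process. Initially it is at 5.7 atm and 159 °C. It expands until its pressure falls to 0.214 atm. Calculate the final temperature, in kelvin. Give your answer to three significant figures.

T₂ ≈ 199 K

Along an adiabat T P^((1−γ)/γ) is constant, so T₂ = T₁ (P₂/P₁)^((γ−1)/γ).
T₁ = 159 °C = 432.1 K.
T₂ = 432.1 × (0.214/5.7)^(0.237) = 198.8 K.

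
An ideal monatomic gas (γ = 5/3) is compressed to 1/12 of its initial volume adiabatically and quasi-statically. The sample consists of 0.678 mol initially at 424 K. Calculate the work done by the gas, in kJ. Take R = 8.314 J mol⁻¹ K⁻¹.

For a reversible adiabat TV^(γ−1) is constant, so T₂ = T₁ (V₁/V₂)^(γ−1).
T₂ = 424 × 12^(2/3) = 2222 K.
Q = 0, so ΔU = W_on_gas = nCᵥΔT with Cᵥ = R/(γ−1) = 12.47 J/(mol·K).
ΔU = 0.678 × 12.47 × (2222 − 424) = 15210 J.
Work done by the gas = −ΔU = -15210 J.

W ≈ -15.2 kJ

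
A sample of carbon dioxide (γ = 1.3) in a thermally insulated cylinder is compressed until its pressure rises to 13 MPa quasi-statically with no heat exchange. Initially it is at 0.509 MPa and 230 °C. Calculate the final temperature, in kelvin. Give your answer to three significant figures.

Adiabatic: T₂/T₁ = (P₂/P₁)^((γ−1)/γ).
T₁ = 230 °C = 503.1 K.
T₂ = 503.1 × (13/0.509)^(0.231) = 1063 K.

T₂ ≈ 1060 K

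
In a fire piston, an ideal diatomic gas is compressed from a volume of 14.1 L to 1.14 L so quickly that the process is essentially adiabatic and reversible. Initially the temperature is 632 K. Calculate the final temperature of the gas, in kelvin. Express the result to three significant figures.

Adiabatic: T₁V₁^(γ−1) = T₂V₂^(γ−1) ⇒ T₂ = T₁ (V₁/V₂)^(γ−1).
For a diatomic ideal gas γ = 7/5, so γ−1 = 2/5.
T₂ = 632 × (14.1/1.14)^(2/5) = 1728 K.

T₂ ≈ 1730 K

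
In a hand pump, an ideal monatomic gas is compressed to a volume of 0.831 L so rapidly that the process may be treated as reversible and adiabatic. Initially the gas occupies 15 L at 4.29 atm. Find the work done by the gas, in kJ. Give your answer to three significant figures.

γ = 5/3 for a monatomic ideal gas.
P₂ = P₁(V₁/V₂)^γ = 4.29×(15/0.831)^(5/3) = 532.9 atm.
For a reversible adiabat, W_by_gas = (P₁V₁ − P₂V₂)/(γ−1).
W_by = (434700×0.015 − 5.399×10^7×0.000831) / (2/3) = -57520 J.

W ≈ -57.5 kJ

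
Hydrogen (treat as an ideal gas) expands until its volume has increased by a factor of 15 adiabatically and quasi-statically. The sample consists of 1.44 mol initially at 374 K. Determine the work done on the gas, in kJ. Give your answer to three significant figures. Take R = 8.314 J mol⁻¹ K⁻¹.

For a reversible adiabat TV^(γ−1) is constant, so T₂ = T₁ (V₁/V₂)^(γ−1).
γ = 7/5 for a diatomic ideal gas, so γ−1 = 2/5.
T₂ = 374 × (1/15)^(2/5) = 126.6 K.
Q = 0, so ΔU = W_on_gas = nCᵥΔT with Cᵥ = R/(γ−1) = 20.79 J/(mol·K).
ΔU = 1.44 × 20.79 × (126.6 − 374) = -7405 J.

W ≈ -7.40 kJ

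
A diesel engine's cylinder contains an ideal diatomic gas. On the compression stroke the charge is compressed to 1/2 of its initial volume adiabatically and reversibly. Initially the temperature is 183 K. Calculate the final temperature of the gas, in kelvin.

For a reversible adiabat TV^(γ−1) is constant, so T₂ = T₁ (V₁/V₂)^(γ−1).
For a diatomic ideal gas γ = 7/5, so γ−1 = 2/5.
T₂ = 183 × 2^(2/5) = 241.5 K.

T₂ ≈ 241 K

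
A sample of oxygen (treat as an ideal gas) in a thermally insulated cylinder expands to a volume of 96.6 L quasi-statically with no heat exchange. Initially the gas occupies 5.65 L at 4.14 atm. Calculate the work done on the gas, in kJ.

γ = 7/5 for a diatomic ideal gas.
P₂ = P₁(V₁/V₂)^γ = 4.14×(5.65/96.6)^(7/5) = 0.07779 atm.
For a reversible adiabat, W_by_gas = (P₁V₁ − P₂V₂)/(γ−1).
W_by = (419500×0.00565 − 7882×0.0966) / (2/5) = 4022 J.
W_on_gas = −W_by = -4022 J.

W ≈ -4.02 kJ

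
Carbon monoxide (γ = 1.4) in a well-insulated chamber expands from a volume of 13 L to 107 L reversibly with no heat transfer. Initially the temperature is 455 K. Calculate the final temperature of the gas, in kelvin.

Adiabatic: T₁V₁^(γ−1) = T₂V₂^(γ−1) ⇒ T₂ = T₁ (V₁/V₂)^(γ−1).
T₂ = 455 × (13/107)^(0.4) = 195.8 K.

T₂ ≈ 196 K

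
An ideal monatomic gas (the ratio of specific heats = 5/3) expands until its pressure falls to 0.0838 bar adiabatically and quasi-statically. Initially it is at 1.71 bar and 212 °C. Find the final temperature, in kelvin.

T₂ ≈ 145 K

Along an adiabat T P^((1−γ)/γ) is constant, so T₂ = T₁ (P₂/P₁)^((γ−1)/γ).
T₁ = 212 °C = 485.1 K.
T₂ = 485.1 × (0.0838/1.71)^(2/5) = 145.2 K.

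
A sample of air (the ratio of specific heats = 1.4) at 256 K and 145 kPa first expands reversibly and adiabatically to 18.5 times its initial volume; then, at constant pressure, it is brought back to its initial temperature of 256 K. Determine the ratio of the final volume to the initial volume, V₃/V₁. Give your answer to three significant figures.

Adiabatic step: V₂/V₁ = 18.5; T₂ = T₁·(1/18.5)^(0.4) = 79.68 K.
Isobaric step: V₃/V₂ = T₃/T₂ = 256/79.68.
V₃/V₁ = (V₂/V₁)(V₃/V₂) = 18.5 × (256/79.68) = 59.43.

V₃/V₁ ≈ 59.4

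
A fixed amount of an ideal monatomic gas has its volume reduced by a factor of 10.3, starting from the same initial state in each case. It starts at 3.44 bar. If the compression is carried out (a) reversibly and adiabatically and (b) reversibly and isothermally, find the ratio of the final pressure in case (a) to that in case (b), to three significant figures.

For a monatomic ideal gas γ = 5/3.
Isothermal: P_b = P₁(V₁/V₂) = 3.44×10.3.
Adiabatic: P_a = P₁(V₁/V₂)^γ = 3.44×10.3^(5/3).
P_a/P_b = (V₁/V₂)^(γ−1) = 10.3^(2/3) = 4.734.

P_adiabatic / P_isothermal ≈ 4.73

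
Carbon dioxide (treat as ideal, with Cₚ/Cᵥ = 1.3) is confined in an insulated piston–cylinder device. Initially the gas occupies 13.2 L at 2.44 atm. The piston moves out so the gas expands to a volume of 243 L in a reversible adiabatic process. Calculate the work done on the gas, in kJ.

W ≈ -6.34 kJ

P₂ = P₁(V₁/V₂)^γ = 2.44×(13.2/243)^(1.3) = 0.05532 atm.
For a reversible adiabat, W_by_gas = (P₁V₁ − P₂V₂)/(γ−1).
W_by = (247200×0.0132 − 5605×0.243) / (0.3) = 6338 J.
W_on_gas = −W_by = -6338 J.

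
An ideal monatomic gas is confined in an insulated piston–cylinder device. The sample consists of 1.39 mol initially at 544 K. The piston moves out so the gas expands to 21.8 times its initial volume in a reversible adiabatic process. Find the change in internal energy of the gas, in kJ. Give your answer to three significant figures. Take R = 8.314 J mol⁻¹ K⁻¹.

ΔU ≈ -8.22 kJ

For a reversible adiabat TV^(γ−1) is constant, so T₂ = T₁ (V₁/V₂)^(γ−1).
γ = 5/3 for a monatomic ideal gas, so γ−1 = 2/3.
T₂ = 544 × (1/21.8)^(2/3) = 69.71 K.
Q = 0, so ΔU = W_on_gas = nCᵥΔT with Cᵥ = R/(γ−1) = 12.47 J/(mol·K).
ΔU = 1.39 × 12.47 × (69.71 − 544) = -8222 J.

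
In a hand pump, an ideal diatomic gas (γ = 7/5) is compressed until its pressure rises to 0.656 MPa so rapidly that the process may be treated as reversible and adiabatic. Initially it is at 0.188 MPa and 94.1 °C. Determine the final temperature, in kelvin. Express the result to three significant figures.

T₂ ≈ 525 K

Adiabatic: T₂/T₁ = (P₂/P₁)^((γ−1)/γ).
T₁ = 94.1 °C = 367.2 K.
T₂ = 367.2 × (0.656/0.188)^(2/7) = 524.8 K.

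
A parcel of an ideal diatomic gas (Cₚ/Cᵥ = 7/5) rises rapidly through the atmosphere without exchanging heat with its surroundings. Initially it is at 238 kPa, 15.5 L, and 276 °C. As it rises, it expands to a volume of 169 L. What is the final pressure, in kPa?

P₂ ≈ 8.39 kPa

Since PV^γ is constant along a reversible adiabat, P₂ = P₁ (V₁/V₂)^γ.
P₂ = 238 × (15.5/169)^(7/5) = 8.395 kPa.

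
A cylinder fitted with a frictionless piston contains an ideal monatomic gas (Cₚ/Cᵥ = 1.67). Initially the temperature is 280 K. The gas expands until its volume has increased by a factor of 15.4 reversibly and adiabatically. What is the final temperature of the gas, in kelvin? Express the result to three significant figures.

For a reversible adiabat TV^(γ−1) is constant, so T₂ = T₁ (V₁/V₂)^(γ−1).
T₂ = 280 × (1/15.4)^(0.67) = 44.82 K.

T₂ ≈ 44.8 K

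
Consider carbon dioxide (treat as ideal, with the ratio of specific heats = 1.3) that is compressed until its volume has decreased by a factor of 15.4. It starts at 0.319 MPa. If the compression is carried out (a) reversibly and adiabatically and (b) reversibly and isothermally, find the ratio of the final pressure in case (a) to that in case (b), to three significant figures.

Isothermal: P_b = P₁(V₁/V₂) = 0.319×15.4.
Adiabatic: P_a = P₁(V₁/V₂)^γ = 0.319×15.4^(1.3).
P_a/P_b = (V₁/V₂)^(γ−1) = 15.4^(0.3) = 2.271.

P_adiabatic / P_isothermal ≈ 2.27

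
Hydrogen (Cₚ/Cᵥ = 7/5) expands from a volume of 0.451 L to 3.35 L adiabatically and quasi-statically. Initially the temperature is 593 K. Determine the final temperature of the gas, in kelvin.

T₂ ≈ 266 K

For a reversible adiabat TV^(γ−1) is constant, so T₂ = T₁ (V₁/V₂)^(γ−1).
T₂ = 593 × (0.451/3.35)^(2/5) = 265.9 K.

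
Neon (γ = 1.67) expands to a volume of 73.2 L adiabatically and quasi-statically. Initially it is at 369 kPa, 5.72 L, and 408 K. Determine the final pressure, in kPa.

Adiabatic: P₁V₁^γ = P₂V₂^γ ⇒ P₂ = P₁ (V₁/V₂)^γ.
P₂ = 369 × (5.72/73.2)^(1.67) = 5.226 kPa.

P₂ ≈ 5.23 kPa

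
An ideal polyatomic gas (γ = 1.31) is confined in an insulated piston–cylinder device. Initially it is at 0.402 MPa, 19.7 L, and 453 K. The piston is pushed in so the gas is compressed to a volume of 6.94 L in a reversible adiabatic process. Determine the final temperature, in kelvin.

Adiabatic: T₁V₁^(γ−1) = T₂V₂^(γ−1) ⇒ T₂ = T₁ (V₁/V₂)^(γ−1).
T₂ = 453 × (19.7/6.94)^(0.31) = 626 K.

T₂ ≈ 626 K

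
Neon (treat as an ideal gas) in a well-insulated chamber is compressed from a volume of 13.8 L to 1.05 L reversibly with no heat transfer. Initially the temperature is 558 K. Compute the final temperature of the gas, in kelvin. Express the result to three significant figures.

T₂ ≈ 3110 K

For a reversible adiabat TV^(γ−1) is constant, so T₂ = T₁ (V₁/V₂)^(γ−1).
For a monatomic ideal gas γ = 5/3, so γ−1 = 2/3.
T₂ = 558 × (13.8/1.05)^(2/3) = 3108 K.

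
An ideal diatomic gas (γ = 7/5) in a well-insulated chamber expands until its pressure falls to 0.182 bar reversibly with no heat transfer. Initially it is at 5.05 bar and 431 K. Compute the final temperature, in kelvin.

T₂ ≈ 167 K

Along an adiabat T P^((1−γ)/γ) is constant, so T₂ = T₁ (P₂/P₁)^((γ−1)/γ).
T₂ = 431 × (0.182/5.05)^(2/7) = 166.8 K.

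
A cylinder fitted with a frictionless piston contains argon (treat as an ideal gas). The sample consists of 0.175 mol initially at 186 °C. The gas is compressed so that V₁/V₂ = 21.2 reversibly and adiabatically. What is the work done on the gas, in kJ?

For a reversible adiabat TV^(γ−1) is constant, so T₂ = T₁ (V₁/V₂)^(γ−1).
γ = 5/3 for a monatomic ideal gas, so γ−1 = 2/3.
T₁ = 186 °C = 459.1 K.
T₂ = 459.1 × 21.2^(2/3) = 3517 K.
Q = 0, so ΔU = W_on_gas = nCᵥΔT with Cᵥ = R/(γ−1) = 12.47 J/(mol·K).
ΔU = 0.175 × 12.47 × (3517 − 459.1) = 6674 J.

W ≈ 6.67 kJ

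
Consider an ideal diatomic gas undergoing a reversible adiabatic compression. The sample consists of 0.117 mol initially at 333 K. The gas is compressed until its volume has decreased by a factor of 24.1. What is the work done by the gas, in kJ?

W ≈ -2.08 kJ

For a reversible adiabat TV^(γ−1) is constant, so T₂ = T₁ (V₁/V₂)^(γ−1).
γ = 7/5 for a diatomic ideal gas, so γ−1 = 2/5.
T₂ = 333 × 24.1^(2/5) = 1189 K.
Q = 0, so ΔU = W_on_gas = nCᵥΔT with Cᵥ = R/(γ−1) = 20.79 J/(mol·K).
ΔU = 0.117 × 20.79 × (1189 − 333) = 2082 J.
Work done by the gas = −ΔU = -2082 J.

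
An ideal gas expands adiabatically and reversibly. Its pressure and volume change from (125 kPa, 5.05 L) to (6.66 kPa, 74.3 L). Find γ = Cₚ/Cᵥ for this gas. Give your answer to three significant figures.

γ ≈ 1.09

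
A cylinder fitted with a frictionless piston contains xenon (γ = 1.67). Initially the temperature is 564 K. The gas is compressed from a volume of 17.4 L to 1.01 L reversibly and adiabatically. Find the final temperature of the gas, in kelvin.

T₂ ≈ 3800 K

For a reversible adiabat TV^(γ−1) is constant, so T₂ = T₁ (V₁/V₂)^(γ−1).
T₂ = 564 × (17.4/1.01)^(0.67) = 3798 K.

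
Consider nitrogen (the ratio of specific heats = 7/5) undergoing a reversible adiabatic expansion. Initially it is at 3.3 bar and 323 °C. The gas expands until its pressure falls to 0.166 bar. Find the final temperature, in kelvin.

T₂ ≈ 254 K

Adiabatic: T₂/T₁ = (P₂/P₁)^((γ−1)/γ).
T₁ = 323 °C = 596.1 K.
T₂ = 596.1 × (0.166/3.3)^(2/7) = 253.7 K.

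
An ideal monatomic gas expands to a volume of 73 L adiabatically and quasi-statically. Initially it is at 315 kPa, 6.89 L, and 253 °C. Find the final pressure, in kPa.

P₂ ≈ 6.16 kPa

Since PV^γ is constant along a reversible adiabat, P₂ = P₁ (V₁/V₂)^γ.
γ = 5/3 for a monatomic ideal gas.
P₂ = 315 × (6.89/73)^(5/3) = 6.163 kPa.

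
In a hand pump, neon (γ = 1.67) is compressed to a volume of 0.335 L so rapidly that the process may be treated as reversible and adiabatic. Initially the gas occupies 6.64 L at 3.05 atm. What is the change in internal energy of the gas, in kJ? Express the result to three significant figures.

ΔU ≈ 19.6 kJ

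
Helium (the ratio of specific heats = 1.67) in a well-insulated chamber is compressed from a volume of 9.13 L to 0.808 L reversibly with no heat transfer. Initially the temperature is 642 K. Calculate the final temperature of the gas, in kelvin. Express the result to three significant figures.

T₂ ≈ 3260 K

For a reversible adiabat TV^(γ−1) is constant, so T₂ = T₁ (V₁/V₂)^(γ−1).
T₂ = 642 × (9.13/0.808)^(0.67) = 3259 K.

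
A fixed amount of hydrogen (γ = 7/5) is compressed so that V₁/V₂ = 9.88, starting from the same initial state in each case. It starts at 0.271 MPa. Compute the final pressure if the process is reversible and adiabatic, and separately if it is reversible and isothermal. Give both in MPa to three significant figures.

adiabatic: 6.69 MPa; isothermal: 2.68 MPa

Isothermal: P₂ = P₁(V₁/V₂) = 0.271×9.88 = 2.677 MPa.
Adiabatic: P₂ = P₁(V₁/V₂)^γ = 0.271×9.88^(7/5) = 6.693 MPa.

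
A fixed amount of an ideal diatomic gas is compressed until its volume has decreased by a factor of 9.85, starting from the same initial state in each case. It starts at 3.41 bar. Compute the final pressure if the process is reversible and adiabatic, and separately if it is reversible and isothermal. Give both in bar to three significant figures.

For a diatomic ideal gas γ = 7/5.
Isothermal: P₂ = P₁(V₁/V₂) = 3.41×9.85 = 33.59 bar.
Adiabatic: P₂ = P₁(V₁/V₂)^γ = 3.41×9.85^(7/5) = 83.86 bar.

adiabatic: 83.9 bar; isothermal: 33.6 bar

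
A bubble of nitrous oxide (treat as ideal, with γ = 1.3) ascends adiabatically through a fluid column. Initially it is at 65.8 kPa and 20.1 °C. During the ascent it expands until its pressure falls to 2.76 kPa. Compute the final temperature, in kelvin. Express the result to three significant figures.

Along an adiabat T P^((1−γ)/γ) is constant, so T₂ = T₁ (P₂/P₁)^((γ−1)/γ).
T₁ = 20.1 °C = 293.2 K.
T₂ = 293.2 × (2.76/65.8)^(0.231) = 141.1 K.

T₂ ≈ 141 K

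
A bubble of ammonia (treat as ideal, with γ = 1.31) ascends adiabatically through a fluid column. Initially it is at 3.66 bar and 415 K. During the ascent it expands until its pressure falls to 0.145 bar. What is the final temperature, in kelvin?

T₂ ≈ 193 K

Along an adiabat T P^((1−γ)/γ) is constant, so T₂ = T₁ (P₂/P₁)^((γ−1)/γ).
T₂ = 415 × (0.145/3.66)^(0.237) = 193.3 K.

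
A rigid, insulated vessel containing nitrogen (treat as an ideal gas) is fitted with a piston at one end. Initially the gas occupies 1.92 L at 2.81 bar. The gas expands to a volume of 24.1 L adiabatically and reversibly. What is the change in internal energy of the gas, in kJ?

ΔU ≈ -0.859 kJ

γ = 7/5 for a diatomic ideal gas.
P₂ = P₁(V₁/V₂)^γ = 2.81×(1.92/24.1)^(7/5) = 0.08138 bar.
For a reversible adiabat, W_by_gas = (P₁V₁ − P₂V₂)/(γ−1).
W_by = (281000×0.00192 − 8138×0.0241) / (2/5) = 858.5 J.
Q = 0 ⇒ ΔU = −W_by = -858.5 J.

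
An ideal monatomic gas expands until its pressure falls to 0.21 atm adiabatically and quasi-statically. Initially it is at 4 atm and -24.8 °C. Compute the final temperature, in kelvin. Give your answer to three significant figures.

T₂ ≈ 76.4 K

Along an adiabat T P^((1−γ)/γ) is constant, so T₂ = T₁ (P₂/P₁)^((γ−1)/γ).
For a monatomic ideal gas γ = 5/3, so (γ−1)/γ = 2/5.
T₁ = -24.8 °C = 248.3 K.
T₂ = 248.3 × (0.21/4)^(2/5) = 76.41 K.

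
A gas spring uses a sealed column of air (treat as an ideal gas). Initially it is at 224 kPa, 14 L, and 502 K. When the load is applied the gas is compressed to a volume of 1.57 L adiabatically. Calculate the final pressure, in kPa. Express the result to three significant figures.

Since PV^γ is constant along a reversible adiabat, P₂ = P₁ (V₁/V₂)^γ.
γ = 7/5 for a diatomic ideal gas.
P₂ = 224 × (14/1.57)^(7/5) = 4793 kPa.

P₂ ≈ 4790 kPa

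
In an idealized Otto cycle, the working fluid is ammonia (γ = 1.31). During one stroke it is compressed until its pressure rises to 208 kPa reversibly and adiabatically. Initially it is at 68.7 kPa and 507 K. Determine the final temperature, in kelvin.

Adiabatic: T₂/T₁ = (P₂/P₁)^((γ−1)/γ).
T₂ = 507 × (208/68.7)^(0.237) = 659 K.

T₂ ≈ 659 K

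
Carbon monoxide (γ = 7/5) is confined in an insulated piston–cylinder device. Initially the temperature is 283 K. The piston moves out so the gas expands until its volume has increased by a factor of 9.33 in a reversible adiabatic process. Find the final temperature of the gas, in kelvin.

T₂ ≈ 116 K

For a reversible adiabat TV^(γ−1) is constant, so T₂ = T₁ (V₁/V₂)^(γ−1).
T₂ = 283 × (1/9.33)^(2/5) = 115.8 K.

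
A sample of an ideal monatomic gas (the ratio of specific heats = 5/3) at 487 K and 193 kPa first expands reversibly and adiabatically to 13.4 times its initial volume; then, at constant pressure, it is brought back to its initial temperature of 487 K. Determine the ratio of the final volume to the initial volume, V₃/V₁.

Adiabatic step: V₂/V₁ = 13.4; T₂ = T₁·(1/13.4)^(2/3) = 86.32 K.
Isobaric step: V₃/V₂ = T₃/T₂ = 487/86.32.
V₃/V₁ = (V₂/V₁)(V₃/V₂) = 13.4 × (487/86.32) = 75.6.

V₃/V₁ ≈ 75.6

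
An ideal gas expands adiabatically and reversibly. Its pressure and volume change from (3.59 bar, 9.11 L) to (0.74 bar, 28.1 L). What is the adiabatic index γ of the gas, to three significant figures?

PV^γ = const ⇒ γ = ln(P₂/P₁) / ln(V₁/V₂).
γ = ln(0.74/3.59) / ln(9.11/28.1) = 1.402.

γ ≈ 1.40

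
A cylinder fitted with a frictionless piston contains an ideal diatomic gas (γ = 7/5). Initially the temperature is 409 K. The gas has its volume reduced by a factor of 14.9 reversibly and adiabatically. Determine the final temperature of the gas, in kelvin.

T₂ ≈ 1210 K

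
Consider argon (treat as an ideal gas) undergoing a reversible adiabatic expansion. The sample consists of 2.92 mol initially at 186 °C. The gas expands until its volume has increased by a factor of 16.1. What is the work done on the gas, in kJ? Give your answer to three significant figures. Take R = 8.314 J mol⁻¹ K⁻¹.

W ≈ -14.1 kJ

Adiabatic: T₁V₁^(γ−1) = T₂V₂^(γ−1) ⇒ T₂ = T₁ (V₁/V₂)^(γ−1).
γ = 5/3 for a monatomic ideal gas, so γ−1 = 2/3.
T₁ = 186 °C = 459.1 K.
T₂ = 459.1 × (1/16.1)^(2/3) = 72.01 K.
Q = 0, so ΔU = W_on_gas = nCᵥΔT with Cᵥ = R/(γ−1) = 12.47 J/(mol·K).
ΔU = 2.92 × 12.47 × (72.01 − 459.1) = -14100 J.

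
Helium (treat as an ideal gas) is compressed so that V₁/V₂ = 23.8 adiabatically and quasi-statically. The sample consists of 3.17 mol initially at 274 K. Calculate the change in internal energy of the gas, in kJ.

For a reversible adiabat TV^(γ−1) is constant, so T₂ = T₁ (V₁/V₂)^(γ−1).
γ = 5/3 for a monatomic ideal gas, so γ−1 = 2/3.
T₂ = 274 × 23.8^(2/3) = 2267 K.
Q = 0, so ΔU = W_on_gas = nCᵥΔT with Cᵥ = R/(γ−1) = 12.47 J/(mol·K).
ΔU = 3.17 × 12.47 × (2267 − 274) = 78790 J.

ΔU ≈ 78.8 kJ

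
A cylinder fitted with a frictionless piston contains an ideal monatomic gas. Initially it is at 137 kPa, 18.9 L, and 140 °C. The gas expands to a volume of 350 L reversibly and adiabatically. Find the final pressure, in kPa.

Since PV^γ is constant along a reversible adiabat, P₂ = P₁ (V₁/V₂)^γ.
γ = 5/3 for a monatomic ideal gas.
P₂ = 137 × (18.9/350)^(5/3) = 1.057 kPa.

P₂ ≈ 1.06 kPa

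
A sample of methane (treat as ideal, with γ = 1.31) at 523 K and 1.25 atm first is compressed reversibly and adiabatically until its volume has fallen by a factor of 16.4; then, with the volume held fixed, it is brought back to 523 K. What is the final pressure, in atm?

P₃ ≈ 20.5 atm

Adiabatic step (PV^γ = const): P₂ = 1.25×16.4^(1.31) = 48.79 atm; T₂ = 523×16.4^(0.31) = 1245 K.
Isochoric: P₃ = P₂(T₃/T₂) = 48.79 × (523/1245) = 20.5 atm.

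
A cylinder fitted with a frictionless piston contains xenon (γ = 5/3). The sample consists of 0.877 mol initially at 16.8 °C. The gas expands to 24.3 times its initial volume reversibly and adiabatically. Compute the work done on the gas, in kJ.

For a reversible adiabat TV^(γ−1) is constant, so T₂ = T₁ (V₁/V₂)^(γ−1).
T₁ = 16.8 °C = 289.9 K.
T₂ = 289.9 × (1/24.3)^(2/3) = 34.56 K.
Q = 0, so ΔU = W_on_gas = nCᵥΔT with Cᵥ = R/(γ−1) = 12.47 J/(mol·K).
ΔU = 0.877 × 12.47 × (34.56 − 289.9) = -2793 J.

W ≈ -2.79 kJ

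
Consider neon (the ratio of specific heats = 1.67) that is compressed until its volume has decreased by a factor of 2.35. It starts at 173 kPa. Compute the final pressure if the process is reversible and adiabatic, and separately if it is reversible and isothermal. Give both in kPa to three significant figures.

adiabatic: 721 kPa; isothermal: 407 kPa

Isothermal: P₂ = P₁(V₁/V₂) = 173×2.35 = 406.6 kPa.
Adiabatic: P₂ = P₁(V₁/V₂)^γ = 173×2.35^(1.67) = 720.7 kPa.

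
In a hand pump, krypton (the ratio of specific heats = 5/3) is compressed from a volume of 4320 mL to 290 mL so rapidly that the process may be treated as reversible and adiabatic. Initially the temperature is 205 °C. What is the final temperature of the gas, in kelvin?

T₂ ≈ 2890 K

Adiabatic: T₁V₁^(γ−1) = T₂V₂^(γ−1) ⇒ T₂ = T₁ (V₁/V₂)^(γ−1).
T₁ = 205 °C = 478.1 K.
T₂ = 478.1 × (4320/290)^(2/3) = 2895 K.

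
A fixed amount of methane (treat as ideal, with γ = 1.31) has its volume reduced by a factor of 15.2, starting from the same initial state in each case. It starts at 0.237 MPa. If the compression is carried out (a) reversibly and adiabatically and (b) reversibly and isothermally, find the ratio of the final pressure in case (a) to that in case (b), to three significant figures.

Isothermal: P_b = P₁(V₁/V₂) = 0.237×15.2.
Adiabatic: P_a = P₁(V₁/V₂)^γ = 0.237×15.2^(1.31).
P_a/P_b = (V₁/V₂)^(γ−1) = 15.2^(0.31) = 2.325.

P_adiabatic / P_isothermal ≈ 2.32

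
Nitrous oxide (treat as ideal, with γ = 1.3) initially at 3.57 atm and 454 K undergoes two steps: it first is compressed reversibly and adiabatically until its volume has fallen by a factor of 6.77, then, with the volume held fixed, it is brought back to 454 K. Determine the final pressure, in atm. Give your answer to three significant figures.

P₃ ≈ 24.2 atm

Adiabatic step (PV^γ = const): P₂ = 3.57×6.77^(1.3) = 42.9 atm; T₂ = 454×6.77^(0.3) = 805.8 K.
Isochoric: P₃ = P₂(T₃/T₂) = 42.9 × (454/805.8) = 24.17 atm.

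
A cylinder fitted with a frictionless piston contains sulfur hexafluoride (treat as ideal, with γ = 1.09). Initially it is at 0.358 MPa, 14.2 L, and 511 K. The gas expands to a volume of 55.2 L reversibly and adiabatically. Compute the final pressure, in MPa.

Adiabatic: P₁V₁^γ = P₂V₂^γ ⇒ P₂ = P₁ (V₁/V₂)^γ.
P₂ = 0.358 × (14.2/55.2)^(1.09) = 0.0815 MPa.

P₂ ≈ 0.0815 MPa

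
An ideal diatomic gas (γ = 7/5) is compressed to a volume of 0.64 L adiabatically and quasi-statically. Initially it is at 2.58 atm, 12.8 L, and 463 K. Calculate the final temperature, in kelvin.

T₂ ≈ 1530 K

For a reversible adiabat TV^(γ−1) is constant, so T₂ = T₁ (V₁/V₂)^(γ−1).
T₂ = 463 × (12.8/0.64)^(2/5) = 1535 K.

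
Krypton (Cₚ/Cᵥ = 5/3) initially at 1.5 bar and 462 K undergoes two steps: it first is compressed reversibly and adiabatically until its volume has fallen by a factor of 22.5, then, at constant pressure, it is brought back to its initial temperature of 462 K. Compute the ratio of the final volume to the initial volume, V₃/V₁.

Adiabatic step: V₂/V₁ = 0.04444; T₂ = T₁·22.5^(2/3) = 3682 K.
Isobaric step: V₃/V₂ = T₃/T₂ = 462/3682.
V₃/V₁ = (V₂/V₁)(V₃/V₂) = 0.04444 × (462/3682) = 0.005577.

V₃/V₁ ≈ 0.00558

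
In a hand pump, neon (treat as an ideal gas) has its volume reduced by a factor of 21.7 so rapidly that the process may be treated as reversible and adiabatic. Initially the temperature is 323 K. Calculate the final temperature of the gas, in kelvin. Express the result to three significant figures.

T₂ ≈ 2510 K

For a reversible adiabat TV^(γ−1) is constant, so T₂ = T₁ (V₁/V₂)^(γ−1).
For a monatomic ideal gas γ = 5/3, so γ−1 = 2/3.
T₂ = 323 × 21.7^(2/3) = 2513 K.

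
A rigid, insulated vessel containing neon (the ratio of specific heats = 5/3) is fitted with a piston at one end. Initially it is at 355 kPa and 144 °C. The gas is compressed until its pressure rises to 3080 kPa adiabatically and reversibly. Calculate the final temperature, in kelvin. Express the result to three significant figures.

Adiabatic: T₂/T₁ = (P₂/P₁)^((γ−1)/γ).
T₁ = 144 °C = 417.1 K.
T₂ = 417.1 × (3080/355)^(2/5) = 990 K.

T₂ ≈ 990 K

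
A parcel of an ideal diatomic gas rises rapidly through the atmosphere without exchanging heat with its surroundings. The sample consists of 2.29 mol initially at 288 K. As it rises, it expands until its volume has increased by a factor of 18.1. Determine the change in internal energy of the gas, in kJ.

ΔU ≈ -9.40 kJ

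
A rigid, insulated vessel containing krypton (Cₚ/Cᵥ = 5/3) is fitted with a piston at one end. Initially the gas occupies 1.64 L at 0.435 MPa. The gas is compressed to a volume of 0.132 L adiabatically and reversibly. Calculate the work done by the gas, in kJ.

W ≈ -4.67 kJ

P₂ = P₁(V₁/V₂)^γ = 0.435×(1.64/0.132)^(5/3) = 28.99 MPa.
For a reversible adiabat, W_by_gas = (P₁V₁ − P₂V₂)/(γ−1).
W_by = (435000×0.00164 − 2.899×10^7×0.000132) / (2/3) = -4670 J.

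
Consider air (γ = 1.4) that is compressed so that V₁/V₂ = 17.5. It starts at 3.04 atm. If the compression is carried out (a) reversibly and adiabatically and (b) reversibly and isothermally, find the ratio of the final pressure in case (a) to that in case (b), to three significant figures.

P_adiabatic / P_isothermal ≈ 3.14

Isothermal: P_b = P₁(V₁/V₂) = 3.04×17.5.
Adiabatic: P_a = P₁(V₁/V₂)^γ = 3.04×17.5^(1.4).
P_a/P_b = (V₁/V₂)^(γ−1) = 17.5^(0.4) = 3.142.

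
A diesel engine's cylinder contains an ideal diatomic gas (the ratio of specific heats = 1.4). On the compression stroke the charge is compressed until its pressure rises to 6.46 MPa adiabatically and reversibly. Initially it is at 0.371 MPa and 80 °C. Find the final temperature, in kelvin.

Along an adiabat T P^((1−γ)/γ) is constant, so T₂ = T₁ (P₂/P₁)^((γ−1)/γ).
T₁ = 80 °C = 353.1 K.
T₂ = 353.1 × (6.46/0.371)^(0.286) = 798.9 K.

T₂ ≈ 799 K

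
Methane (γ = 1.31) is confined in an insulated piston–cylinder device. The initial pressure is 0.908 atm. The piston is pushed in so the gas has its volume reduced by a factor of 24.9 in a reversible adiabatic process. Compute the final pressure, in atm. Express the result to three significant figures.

P₂ ≈ 61.3 atm

Since PV^γ is constant along a reversible adiabat, P₂ = P₁ (V₁/V₂)^γ.
P₂ = 0.908 × 24.9^(1.31) = 61.25 atm.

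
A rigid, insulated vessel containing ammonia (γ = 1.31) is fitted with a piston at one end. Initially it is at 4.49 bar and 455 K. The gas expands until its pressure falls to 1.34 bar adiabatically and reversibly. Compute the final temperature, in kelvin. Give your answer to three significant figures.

T₂ ≈ 342 K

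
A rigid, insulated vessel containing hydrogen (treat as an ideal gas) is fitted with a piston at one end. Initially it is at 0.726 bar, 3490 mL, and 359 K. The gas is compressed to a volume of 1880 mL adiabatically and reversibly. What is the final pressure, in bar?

Since PV^γ is constant along a reversible adiabat, P₂ = P₁ (V₁/V₂)^γ.
γ = 7/5 for a diatomic ideal gas.
P₂ = 0.726 × (3490/1880)^(7/5) = 1.726 bar.

P₂ ≈ 1.73 bar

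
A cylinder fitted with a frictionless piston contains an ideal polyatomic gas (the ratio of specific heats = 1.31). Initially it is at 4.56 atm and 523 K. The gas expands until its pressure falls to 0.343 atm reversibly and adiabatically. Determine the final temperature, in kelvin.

T₂ ≈ 284 K

Adiabatic: T₂/T₁ = (P₂/P₁)^((γ−1)/γ).
T₂ = 523 × (0.343/4.56)^(0.237) = 283.5 K.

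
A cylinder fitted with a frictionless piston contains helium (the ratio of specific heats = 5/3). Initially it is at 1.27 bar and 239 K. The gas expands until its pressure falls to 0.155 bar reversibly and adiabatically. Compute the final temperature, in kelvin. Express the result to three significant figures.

Adiabatic: T₂/T₁ = (P₂/P₁)^((γ−1)/γ).
T₂ = 239 × (0.155/1.27)^(2/5) = 103 K.

T₂ ≈ 103 K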